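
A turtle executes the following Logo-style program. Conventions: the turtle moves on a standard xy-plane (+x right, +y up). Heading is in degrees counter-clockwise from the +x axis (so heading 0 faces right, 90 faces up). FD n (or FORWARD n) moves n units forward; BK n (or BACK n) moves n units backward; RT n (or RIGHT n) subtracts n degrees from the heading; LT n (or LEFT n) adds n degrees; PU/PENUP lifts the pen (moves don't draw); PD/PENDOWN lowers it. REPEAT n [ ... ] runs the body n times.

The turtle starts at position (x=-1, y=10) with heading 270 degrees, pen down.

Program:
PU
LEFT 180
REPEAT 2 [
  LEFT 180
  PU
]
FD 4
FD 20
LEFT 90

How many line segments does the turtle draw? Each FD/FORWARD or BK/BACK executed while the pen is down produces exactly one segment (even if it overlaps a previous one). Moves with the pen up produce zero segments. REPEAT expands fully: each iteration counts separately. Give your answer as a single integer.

Answer: 0

Derivation:
Executing turtle program step by step:
Start: pos=(-1,10), heading=270, pen down
PU: pen up
LT 180: heading 270 -> 90
REPEAT 2 [
  -- iteration 1/2 --
  LT 180: heading 90 -> 270
  PU: pen up
  -- iteration 2/2 --
  LT 180: heading 270 -> 90
  PU: pen up
]
FD 4: (-1,10) -> (-1,14) [heading=90, move]
FD 20: (-1,14) -> (-1,34) [heading=90, move]
LT 90: heading 90 -> 180
Final: pos=(-1,34), heading=180, 0 segment(s) drawn
Segments drawn: 0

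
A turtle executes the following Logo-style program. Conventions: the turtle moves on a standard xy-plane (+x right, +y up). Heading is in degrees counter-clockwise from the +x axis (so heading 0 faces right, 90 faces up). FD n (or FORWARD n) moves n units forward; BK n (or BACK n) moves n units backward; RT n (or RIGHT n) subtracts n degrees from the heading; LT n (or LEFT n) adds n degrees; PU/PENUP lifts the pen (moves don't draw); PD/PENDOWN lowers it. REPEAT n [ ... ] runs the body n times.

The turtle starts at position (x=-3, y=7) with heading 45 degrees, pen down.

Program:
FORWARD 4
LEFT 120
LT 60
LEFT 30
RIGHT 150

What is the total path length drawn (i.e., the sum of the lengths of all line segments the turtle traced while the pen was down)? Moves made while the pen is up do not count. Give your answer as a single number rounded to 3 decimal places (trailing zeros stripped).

Answer: 4

Derivation:
Executing turtle program step by step:
Start: pos=(-3,7), heading=45, pen down
FD 4: (-3,7) -> (-0.172,9.828) [heading=45, draw]
LT 120: heading 45 -> 165
LT 60: heading 165 -> 225
LT 30: heading 225 -> 255
RT 150: heading 255 -> 105
Final: pos=(-0.172,9.828), heading=105, 1 segment(s) drawn

Segment lengths:
  seg 1: (-3,7) -> (-0.172,9.828), length = 4
Total = 4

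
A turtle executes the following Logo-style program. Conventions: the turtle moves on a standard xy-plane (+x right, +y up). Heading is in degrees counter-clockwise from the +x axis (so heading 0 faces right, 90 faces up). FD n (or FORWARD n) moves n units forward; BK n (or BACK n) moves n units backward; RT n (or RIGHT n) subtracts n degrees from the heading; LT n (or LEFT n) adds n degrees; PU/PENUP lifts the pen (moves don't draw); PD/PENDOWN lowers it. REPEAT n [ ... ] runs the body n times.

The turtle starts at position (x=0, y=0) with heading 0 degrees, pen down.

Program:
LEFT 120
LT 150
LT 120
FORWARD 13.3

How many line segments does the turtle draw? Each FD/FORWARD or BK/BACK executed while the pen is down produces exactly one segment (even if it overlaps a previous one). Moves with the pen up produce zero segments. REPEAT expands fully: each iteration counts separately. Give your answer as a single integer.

Answer: 1

Derivation:
Executing turtle program step by step:
Start: pos=(0,0), heading=0, pen down
LT 120: heading 0 -> 120
LT 150: heading 120 -> 270
LT 120: heading 270 -> 30
FD 13.3: (0,0) -> (11.518,6.65) [heading=30, draw]
Final: pos=(11.518,6.65), heading=30, 1 segment(s) drawn
Segments drawn: 1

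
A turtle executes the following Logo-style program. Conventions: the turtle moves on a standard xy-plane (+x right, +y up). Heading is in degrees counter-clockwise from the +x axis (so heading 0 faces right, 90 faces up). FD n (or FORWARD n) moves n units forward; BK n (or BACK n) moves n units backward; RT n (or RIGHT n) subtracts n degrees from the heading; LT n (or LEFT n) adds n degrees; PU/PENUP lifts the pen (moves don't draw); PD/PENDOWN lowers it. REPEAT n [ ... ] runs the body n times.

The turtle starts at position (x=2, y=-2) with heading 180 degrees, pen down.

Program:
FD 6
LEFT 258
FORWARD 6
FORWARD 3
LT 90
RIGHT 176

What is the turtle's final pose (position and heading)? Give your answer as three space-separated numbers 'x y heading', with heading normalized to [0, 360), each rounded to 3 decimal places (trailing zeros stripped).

Answer: -2.129 6.803 352

Derivation:
Executing turtle program step by step:
Start: pos=(2,-2), heading=180, pen down
FD 6: (2,-2) -> (-4,-2) [heading=180, draw]
LT 258: heading 180 -> 78
FD 6: (-4,-2) -> (-2.753,3.869) [heading=78, draw]
FD 3: (-2.753,3.869) -> (-2.129,6.803) [heading=78, draw]
LT 90: heading 78 -> 168
RT 176: heading 168 -> 352
Final: pos=(-2.129,6.803), heading=352, 3 segment(s) drawn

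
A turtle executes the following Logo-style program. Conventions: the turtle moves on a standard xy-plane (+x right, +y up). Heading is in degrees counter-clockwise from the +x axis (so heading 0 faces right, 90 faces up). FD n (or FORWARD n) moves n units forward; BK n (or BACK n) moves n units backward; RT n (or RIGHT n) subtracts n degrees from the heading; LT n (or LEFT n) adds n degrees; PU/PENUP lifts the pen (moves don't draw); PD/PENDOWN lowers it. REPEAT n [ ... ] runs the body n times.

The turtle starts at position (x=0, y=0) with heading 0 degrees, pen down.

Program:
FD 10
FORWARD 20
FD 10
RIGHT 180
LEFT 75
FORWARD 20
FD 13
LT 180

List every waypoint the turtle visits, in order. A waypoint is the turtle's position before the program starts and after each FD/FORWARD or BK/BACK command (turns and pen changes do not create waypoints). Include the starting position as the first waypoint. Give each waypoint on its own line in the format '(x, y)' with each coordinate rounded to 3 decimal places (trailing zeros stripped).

Executing turtle program step by step:
Start: pos=(0,0), heading=0, pen down
FD 10: (0,0) -> (10,0) [heading=0, draw]
FD 20: (10,0) -> (30,0) [heading=0, draw]
FD 10: (30,0) -> (40,0) [heading=0, draw]
RT 180: heading 0 -> 180
LT 75: heading 180 -> 255
FD 20: (40,0) -> (34.824,-19.319) [heading=255, draw]
FD 13: (34.824,-19.319) -> (31.459,-31.876) [heading=255, draw]
LT 180: heading 255 -> 75
Final: pos=(31.459,-31.876), heading=75, 5 segment(s) drawn
Waypoints (6 total):
(0, 0)
(10, 0)
(30, 0)
(40, 0)
(34.824, -19.319)
(31.459, -31.876)

Answer: (0, 0)
(10, 0)
(30, 0)
(40, 0)
(34.824, -19.319)
(31.459, -31.876)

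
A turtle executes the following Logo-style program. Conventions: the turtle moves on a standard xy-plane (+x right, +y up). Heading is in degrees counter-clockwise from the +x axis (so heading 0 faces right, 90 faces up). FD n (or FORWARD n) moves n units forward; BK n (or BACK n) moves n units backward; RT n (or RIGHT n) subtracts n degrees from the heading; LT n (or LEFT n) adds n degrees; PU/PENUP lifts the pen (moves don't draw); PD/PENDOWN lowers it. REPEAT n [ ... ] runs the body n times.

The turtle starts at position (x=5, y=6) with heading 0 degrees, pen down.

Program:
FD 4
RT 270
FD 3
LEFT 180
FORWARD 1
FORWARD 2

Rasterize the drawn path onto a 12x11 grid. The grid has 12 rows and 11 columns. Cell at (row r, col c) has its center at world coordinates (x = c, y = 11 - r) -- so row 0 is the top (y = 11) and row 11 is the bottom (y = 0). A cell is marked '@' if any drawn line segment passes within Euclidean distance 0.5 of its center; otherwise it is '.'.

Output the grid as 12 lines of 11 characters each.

Answer: ...........
...........
.........@.
.........@.
.........@.
.....@@@@@.
...........
...........
...........
...........
...........
...........

Derivation:
Segment 0: (5,6) -> (9,6)
Segment 1: (9,6) -> (9,9)
Segment 2: (9,9) -> (9,8)
Segment 3: (9,8) -> (9,6)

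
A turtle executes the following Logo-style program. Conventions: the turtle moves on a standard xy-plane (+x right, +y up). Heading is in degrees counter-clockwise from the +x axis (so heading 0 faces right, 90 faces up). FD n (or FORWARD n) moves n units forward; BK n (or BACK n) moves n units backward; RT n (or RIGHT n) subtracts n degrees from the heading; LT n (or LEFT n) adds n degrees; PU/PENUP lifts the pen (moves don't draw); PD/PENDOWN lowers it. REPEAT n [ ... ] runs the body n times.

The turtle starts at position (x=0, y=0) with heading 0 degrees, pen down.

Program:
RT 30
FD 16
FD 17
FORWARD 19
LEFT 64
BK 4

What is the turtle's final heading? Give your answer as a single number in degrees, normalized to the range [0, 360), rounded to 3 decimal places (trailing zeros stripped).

Executing turtle program step by step:
Start: pos=(0,0), heading=0, pen down
RT 30: heading 0 -> 330
FD 16: (0,0) -> (13.856,-8) [heading=330, draw]
FD 17: (13.856,-8) -> (28.579,-16.5) [heading=330, draw]
FD 19: (28.579,-16.5) -> (45.033,-26) [heading=330, draw]
LT 64: heading 330 -> 34
BK 4: (45.033,-26) -> (41.717,-28.237) [heading=34, draw]
Final: pos=(41.717,-28.237), heading=34, 4 segment(s) drawn

Answer: 34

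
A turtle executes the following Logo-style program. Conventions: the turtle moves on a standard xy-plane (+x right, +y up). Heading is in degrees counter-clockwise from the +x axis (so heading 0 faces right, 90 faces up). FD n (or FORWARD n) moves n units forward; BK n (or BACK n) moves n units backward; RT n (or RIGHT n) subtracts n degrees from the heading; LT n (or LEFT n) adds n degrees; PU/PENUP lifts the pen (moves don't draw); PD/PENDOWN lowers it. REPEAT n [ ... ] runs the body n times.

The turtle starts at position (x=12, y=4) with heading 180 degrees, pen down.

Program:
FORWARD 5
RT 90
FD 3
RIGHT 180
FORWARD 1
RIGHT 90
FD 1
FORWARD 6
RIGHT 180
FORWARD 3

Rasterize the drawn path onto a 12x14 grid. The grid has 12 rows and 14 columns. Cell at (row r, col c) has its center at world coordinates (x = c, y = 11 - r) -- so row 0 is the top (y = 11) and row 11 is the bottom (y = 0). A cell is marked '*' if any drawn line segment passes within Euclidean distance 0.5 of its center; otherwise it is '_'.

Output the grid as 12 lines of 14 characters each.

Segment 0: (12,4) -> (7,4)
Segment 1: (7,4) -> (7,7)
Segment 2: (7,7) -> (7,6)
Segment 3: (7,6) -> (6,6)
Segment 4: (6,6) -> (0,6)
Segment 5: (0,6) -> (3,6)

Answer: ______________
______________
______________
______________
_______*______
********______
_______*______
_______******_
______________
______________
______________
______________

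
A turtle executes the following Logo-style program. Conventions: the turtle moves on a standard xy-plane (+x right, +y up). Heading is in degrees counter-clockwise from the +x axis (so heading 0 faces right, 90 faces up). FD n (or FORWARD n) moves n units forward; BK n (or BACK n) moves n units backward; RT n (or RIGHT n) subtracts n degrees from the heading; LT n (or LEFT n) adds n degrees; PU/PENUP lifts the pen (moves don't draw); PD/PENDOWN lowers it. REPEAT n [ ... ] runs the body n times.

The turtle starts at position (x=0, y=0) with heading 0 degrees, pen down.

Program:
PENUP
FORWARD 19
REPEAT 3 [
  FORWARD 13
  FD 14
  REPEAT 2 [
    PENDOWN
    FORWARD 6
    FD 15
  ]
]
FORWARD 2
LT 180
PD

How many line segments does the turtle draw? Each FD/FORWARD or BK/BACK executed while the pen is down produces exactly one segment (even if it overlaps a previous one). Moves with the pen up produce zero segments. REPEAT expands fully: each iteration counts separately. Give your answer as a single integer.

Answer: 17

Derivation:
Executing turtle program step by step:
Start: pos=(0,0), heading=0, pen down
PU: pen up
FD 19: (0,0) -> (19,0) [heading=0, move]
REPEAT 3 [
  -- iteration 1/3 --
  FD 13: (19,0) -> (32,0) [heading=0, move]
  FD 14: (32,0) -> (46,0) [heading=0, move]
  REPEAT 2 [
    -- iteration 1/2 --
    PD: pen down
    FD 6: (46,0) -> (52,0) [heading=0, draw]
    FD 15: (52,0) -> (67,0) [heading=0, draw]
    -- iteration 2/2 --
    PD: pen down
    FD 6: (67,0) -> (73,0) [heading=0, draw]
    FD 15: (73,0) -> (88,0) [heading=0, draw]
  ]
  -- iteration 2/3 --
  FD 13: (88,0) -> (101,0) [heading=0, draw]
  FD 14: (101,0) -> (115,0) [heading=0, draw]
  REPEAT 2 [
    -- iteration 1/2 --
    PD: pen down
    FD 6: (115,0) -> (121,0) [heading=0, draw]
    FD 15: (121,0) -> (136,0) [heading=0, draw]
    -- iteration 2/2 --
    PD: pen down
    FD 6: (136,0) -> (142,0) [heading=0, draw]
    FD 15: (142,0) -> (157,0) [heading=0, draw]
  ]
  -- iteration 3/3 --
  FD 13: (157,0) -> (170,0) [heading=0, draw]
  FD 14: (170,0) -> (184,0) [heading=0, draw]
  REPEAT 2 [
    -- iteration 1/2 --
    PD: pen down
    FD 6: (184,0) -> (190,0) [heading=0, draw]
    FD 15: (190,0) -> (205,0) [heading=0, draw]
    -- iteration 2/2 --
    PD: pen down
    FD 6: (205,0) -> (211,0) [heading=0, draw]
    FD 15: (211,0) -> (226,0) [heading=0, draw]
  ]
]
FD 2: (226,0) -> (228,0) [heading=0, draw]
LT 180: heading 0 -> 180
PD: pen down
Final: pos=(228,0), heading=180, 17 segment(s) drawn
Segments drawn: 17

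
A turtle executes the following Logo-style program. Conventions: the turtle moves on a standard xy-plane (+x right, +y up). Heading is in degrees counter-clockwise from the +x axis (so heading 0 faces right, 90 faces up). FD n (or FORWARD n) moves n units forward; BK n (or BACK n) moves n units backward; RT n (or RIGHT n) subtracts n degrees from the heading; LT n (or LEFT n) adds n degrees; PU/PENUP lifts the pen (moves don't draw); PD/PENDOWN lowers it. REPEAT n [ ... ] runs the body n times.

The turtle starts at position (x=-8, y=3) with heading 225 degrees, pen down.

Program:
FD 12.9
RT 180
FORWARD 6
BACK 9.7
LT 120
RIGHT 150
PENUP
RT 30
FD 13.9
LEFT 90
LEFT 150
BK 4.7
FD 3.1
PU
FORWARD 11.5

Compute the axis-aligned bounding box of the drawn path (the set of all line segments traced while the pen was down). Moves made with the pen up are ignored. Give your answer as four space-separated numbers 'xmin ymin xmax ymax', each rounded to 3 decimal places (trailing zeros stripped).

Executing turtle program step by step:
Start: pos=(-8,3), heading=225, pen down
FD 12.9: (-8,3) -> (-17.122,-6.122) [heading=225, draw]
RT 180: heading 225 -> 45
FD 6: (-17.122,-6.122) -> (-12.879,-1.879) [heading=45, draw]
BK 9.7: (-12.879,-1.879) -> (-19.738,-8.738) [heading=45, draw]
LT 120: heading 45 -> 165
RT 150: heading 165 -> 15
PU: pen up
RT 30: heading 15 -> 345
FD 13.9: (-19.738,-8.738) -> (-6.312,-12.336) [heading=345, move]
LT 90: heading 345 -> 75
LT 150: heading 75 -> 225
BK 4.7: (-6.312,-12.336) -> (-2.988,-9.012) [heading=225, move]
FD 3.1: (-2.988,-9.012) -> (-5.18,-11.204) [heading=225, move]
PU: pen up
FD 11.5: (-5.18,-11.204) -> (-13.312,-19.336) [heading=225, move]
Final: pos=(-13.312,-19.336), heading=225, 3 segment(s) drawn

Segment endpoints: x in {-19.738, -17.122, -12.879, -8}, y in {-8.738, -6.122, -1.879, 3}
xmin=-19.738, ymin=-8.738, xmax=-8, ymax=3

Answer: -19.738 -8.738 -8 3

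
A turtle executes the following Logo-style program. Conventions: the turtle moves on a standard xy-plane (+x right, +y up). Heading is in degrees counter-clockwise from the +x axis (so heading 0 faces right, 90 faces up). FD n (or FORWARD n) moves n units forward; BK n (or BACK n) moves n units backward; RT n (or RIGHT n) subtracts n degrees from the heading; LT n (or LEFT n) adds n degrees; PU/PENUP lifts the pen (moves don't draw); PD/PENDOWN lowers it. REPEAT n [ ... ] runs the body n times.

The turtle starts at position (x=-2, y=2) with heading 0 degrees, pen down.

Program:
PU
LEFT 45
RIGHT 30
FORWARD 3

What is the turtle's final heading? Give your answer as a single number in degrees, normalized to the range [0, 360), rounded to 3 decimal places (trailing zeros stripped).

Executing turtle program step by step:
Start: pos=(-2,2), heading=0, pen down
PU: pen up
LT 45: heading 0 -> 45
RT 30: heading 45 -> 15
FD 3: (-2,2) -> (0.898,2.776) [heading=15, move]
Final: pos=(0.898,2.776), heading=15, 0 segment(s) drawn

Answer: 15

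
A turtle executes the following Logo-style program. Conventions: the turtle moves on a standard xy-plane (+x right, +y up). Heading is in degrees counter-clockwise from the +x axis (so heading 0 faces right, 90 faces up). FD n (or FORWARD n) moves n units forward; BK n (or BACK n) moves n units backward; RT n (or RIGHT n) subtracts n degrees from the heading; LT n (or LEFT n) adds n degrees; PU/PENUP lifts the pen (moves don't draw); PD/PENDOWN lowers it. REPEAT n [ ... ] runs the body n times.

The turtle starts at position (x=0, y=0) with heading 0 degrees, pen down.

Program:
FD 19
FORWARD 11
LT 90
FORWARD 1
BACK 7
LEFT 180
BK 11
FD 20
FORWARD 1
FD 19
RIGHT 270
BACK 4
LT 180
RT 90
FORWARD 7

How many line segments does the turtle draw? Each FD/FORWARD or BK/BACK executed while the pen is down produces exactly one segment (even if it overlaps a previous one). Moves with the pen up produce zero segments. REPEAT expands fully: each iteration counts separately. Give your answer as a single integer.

Executing turtle program step by step:
Start: pos=(0,0), heading=0, pen down
FD 19: (0,0) -> (19,0) [heading=0, draw]
FD 11: (19,0) -> (30,0) [heading=0, draw]
LT 90: heading 0 -> 90
FD 1: (30,0) -> (30,1) [heading=90, draw]
BK 7: (30,1) -> (30,-6) [heading=90, draw]
LT 180: heading 90 -> 270
BK 11: (30,-6) -> (30,5) [heading=270, draw]
FD 20: (30,5) -> (30,-15) [heading=270, draw]
FD 1: (30,-15) -> (30,-16) [heading=270, draw]
FD 19: (30,-16) -> (30,-35) [heading=270, draw]
RT 270: heading 270 -> 0
BK 4: (30,-35) -> (26,-35) [heading=0, draw]
LT 180: heading 0 -> 180
RT 90: heading 180 -> 90
FD 7: (26,-35) -> (26,-28) [heading=90, draw]
Final: pos=(26,-28), heading=90, 10 segment(s) drawn
Segments drawn: 10

Answer: 10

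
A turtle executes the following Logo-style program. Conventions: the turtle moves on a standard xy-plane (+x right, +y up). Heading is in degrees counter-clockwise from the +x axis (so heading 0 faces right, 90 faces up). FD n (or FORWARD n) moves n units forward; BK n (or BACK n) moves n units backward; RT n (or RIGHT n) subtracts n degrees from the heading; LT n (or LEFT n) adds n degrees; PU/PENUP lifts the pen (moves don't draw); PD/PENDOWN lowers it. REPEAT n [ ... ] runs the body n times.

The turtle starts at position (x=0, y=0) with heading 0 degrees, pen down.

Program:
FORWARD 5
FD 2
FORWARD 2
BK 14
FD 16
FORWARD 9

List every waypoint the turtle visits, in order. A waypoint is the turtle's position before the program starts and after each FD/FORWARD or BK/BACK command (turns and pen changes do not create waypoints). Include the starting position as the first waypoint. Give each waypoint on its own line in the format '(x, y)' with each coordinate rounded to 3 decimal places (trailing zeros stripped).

Answer: (0, 0)
(5, 0)
(7, 0)
(9, 0)
(-5, 0)
(11, 0)
(20, 0)

Derivation:
Executing turtle program step by step:
Start: pos=(0,0), heading=0, pen down
FD 5: (0,0) -> (5,0) [heading=0, draw]
FD 2: (5,0) -> (7,0) [heading=0, draw]
FD 2: (7,0) -> (9,0) [heading=0, draw]
BK 14: (9,0) -> (-5,0) [heading=0, draw]
FD 16: (-5,0) -> (11,0) [heading=0, draw]
FD 9: (11,0) -> (20,0) [heading=0, draw]
Final: pos=(20,0), heading=0, 6 segment(s) drawn
Waypoints (7 total):
(0, 0)
(5, 0)
(7, 0)
(9, 0)
(-5, 0)
(11, 0)
(20, 0)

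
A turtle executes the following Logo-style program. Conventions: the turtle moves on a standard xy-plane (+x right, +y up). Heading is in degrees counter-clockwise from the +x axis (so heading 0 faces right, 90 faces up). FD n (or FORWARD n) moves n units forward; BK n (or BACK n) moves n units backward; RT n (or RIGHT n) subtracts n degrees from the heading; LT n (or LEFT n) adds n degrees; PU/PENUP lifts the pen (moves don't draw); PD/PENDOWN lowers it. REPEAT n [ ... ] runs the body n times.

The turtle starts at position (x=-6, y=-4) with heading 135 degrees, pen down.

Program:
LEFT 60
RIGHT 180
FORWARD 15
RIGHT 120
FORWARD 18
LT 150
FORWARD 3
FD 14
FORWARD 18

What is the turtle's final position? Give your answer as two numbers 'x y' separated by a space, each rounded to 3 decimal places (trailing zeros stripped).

Executing turtle program step by step:
Start: pos=(-6,-4), heading=135, pen down
LT 60: heading 135 -> 195
RT 180: heading 195 -> 15
FD 15: (-6,-4) -> (8.489,-0.118) [heading=15, draw]
RT 120: heading 15 -> 255
FD 18: (8.489,-0.118) -> (3.83,-17.504) [heading=255, draw]
LT 150: heading 255 -> 45
FD 3: (3.83,-17.504) -> (5.951,-15.383) [heading=45, draw]
FD 14: (5.951,-15.383) -> (15.851,-5.484) [heading=45, draw]
FD 18: (15.851,-5.484) -> (28.579,7.244) [heading=45, draw]
Final: pos=(28.579,7.244), heading=45, 5 segment(s) drawn

Answer: 28.579 7.244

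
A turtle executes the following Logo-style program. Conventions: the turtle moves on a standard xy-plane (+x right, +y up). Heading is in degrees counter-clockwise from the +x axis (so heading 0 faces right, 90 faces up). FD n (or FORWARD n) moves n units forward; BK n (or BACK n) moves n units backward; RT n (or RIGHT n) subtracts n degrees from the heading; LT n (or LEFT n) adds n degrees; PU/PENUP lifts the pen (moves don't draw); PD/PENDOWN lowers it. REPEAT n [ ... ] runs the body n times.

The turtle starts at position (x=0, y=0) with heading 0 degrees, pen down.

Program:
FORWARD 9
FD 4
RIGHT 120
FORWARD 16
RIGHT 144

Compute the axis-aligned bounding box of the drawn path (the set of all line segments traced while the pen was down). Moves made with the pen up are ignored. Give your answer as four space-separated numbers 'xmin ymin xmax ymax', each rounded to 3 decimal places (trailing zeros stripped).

Answer: 0 -13.856 13 0

Derivation:
Executing turtle program step by step:
Start: pos=(0,0), heading=0, pen down
FD 9: (0,0) -> (9,0) [heading=0, draw]
FD 4: (9,0) -> (13,0) [heading=0, draw]
RT 120: heading 0 -> 240
FD 16: (13,0) -> (5,-13.856) [heading=240, draw]
RT 144: heading 240 -> 96
Final: pos=(5,-13.856), heading=96, 3 segment(s) drawn

Segment endpoints: x in {0, 5, 9, 13}, y in {-13.856, 0}
xmin=0, ymin=-13.856, xmax=13, ymax=0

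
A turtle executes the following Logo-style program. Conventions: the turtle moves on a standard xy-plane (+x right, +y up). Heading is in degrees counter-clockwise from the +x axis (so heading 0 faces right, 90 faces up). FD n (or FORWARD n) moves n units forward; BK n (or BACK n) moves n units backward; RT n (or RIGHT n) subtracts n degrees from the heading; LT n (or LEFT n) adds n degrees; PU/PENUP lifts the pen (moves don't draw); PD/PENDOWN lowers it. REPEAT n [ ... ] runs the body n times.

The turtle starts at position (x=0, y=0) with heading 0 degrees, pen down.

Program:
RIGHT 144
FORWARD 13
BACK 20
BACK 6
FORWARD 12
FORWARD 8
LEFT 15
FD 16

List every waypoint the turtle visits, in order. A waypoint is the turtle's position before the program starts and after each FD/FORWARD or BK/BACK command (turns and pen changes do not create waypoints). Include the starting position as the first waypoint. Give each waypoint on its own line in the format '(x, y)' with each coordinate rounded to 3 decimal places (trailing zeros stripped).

Answer: (0, 0)
(-10.517, -7.641)
(5.663, 4.114)
(10.517, 7.641)
(0.809, 0.588)
(-5.663, -4.114)
(-15.732, -16.549)

Derivation:
Executing turtle program step by step:
Start: pos=(0,0), heading=0, pen down
RT 144: heading 0 -> 216
FD 13: (0,0) -> (-10.517,-7.641) [heading=216, draw]
BK 20: (-10.517,-7.641) -> (5.663,4.114) [heading=216, draw]
BK 6: (5.663,4.114) -> (10.517,7.641) [heading=216, draw]
FD 12: (10.517,7.641) -> (0.809,0.588) [heading=216, draw]
FD 8: (0.809,0.588) -> (-5.663,-4.114) [heading=216, draw]
LT 15: heading 216 -> 231
FD 16: (-5.663,-4.114) -> (-15.732,-16.549) [heading=231, draw]
Final: pos=(-15.732,-16.549), heading=231, 6 segment(s) drawn
Waypoints (7 total):
(0, 0)
(-10.517, -7.641)
(5.663, 4.114)
(10.517, 7.641)
(0.809, 0.588)
(-5.663, -4.114)
(-15.732, -16.549)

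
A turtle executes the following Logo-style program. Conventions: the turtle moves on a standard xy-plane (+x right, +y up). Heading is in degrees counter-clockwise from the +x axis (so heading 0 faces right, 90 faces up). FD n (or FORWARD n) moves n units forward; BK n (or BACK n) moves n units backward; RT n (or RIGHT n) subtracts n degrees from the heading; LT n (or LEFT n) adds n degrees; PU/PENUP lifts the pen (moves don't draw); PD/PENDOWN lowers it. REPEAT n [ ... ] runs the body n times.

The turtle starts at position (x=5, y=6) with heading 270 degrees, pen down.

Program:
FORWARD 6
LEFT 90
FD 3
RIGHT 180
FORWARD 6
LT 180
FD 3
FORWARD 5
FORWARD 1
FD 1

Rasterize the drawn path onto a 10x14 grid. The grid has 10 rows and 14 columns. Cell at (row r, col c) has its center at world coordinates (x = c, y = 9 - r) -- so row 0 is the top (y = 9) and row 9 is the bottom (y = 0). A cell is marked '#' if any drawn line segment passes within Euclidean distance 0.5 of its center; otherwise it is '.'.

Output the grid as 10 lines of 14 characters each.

Answer: ..............
..............
..............
.....#........
.....#........
.....#........
.....#........
.....#........
.....#........
..###########.

Derivation:
Segment 0: (5,6) -> (5,0)
Segment 1: (5,0) -> (8,-0)
Segment 2: (8,-0) -> (2,0)
Segment 3: (2,0) -> (5,-0)
Segment 4: (5,-0) -> (10,-0)
Segment 5: (10,-0) -> (11,-0)
Segment 6: (11,-0) -> (12,-0)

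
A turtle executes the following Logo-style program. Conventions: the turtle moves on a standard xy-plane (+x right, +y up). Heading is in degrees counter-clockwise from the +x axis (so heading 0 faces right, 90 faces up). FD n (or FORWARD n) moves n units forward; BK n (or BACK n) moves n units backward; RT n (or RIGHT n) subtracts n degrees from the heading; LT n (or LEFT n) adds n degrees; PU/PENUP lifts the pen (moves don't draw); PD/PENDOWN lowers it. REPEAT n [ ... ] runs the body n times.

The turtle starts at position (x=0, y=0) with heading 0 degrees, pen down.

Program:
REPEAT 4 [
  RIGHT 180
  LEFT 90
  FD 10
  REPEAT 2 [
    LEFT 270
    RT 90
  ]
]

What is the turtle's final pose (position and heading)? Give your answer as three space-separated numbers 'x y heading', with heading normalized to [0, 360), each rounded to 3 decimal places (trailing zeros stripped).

Answer: 0 0 0

Derivation:
Executing turtle program step by step:
Start: pos=(0,0), heading=0, pen down
REPEAT 4 [
  -- iteration 1/4 --
  RT 180: heading 0 -> 180
  LT 90: heading 180 -> 270
  FD 10: (0,0) -> (0,-10) [heading=270, draw]
  REPEAT 2 [
    -- iteration 1/2 --
    LT 270: heading 270 -> 180
    RT 90: heading 180 -> 90
    -- iteration 2/2 --
    LT 270: heading 90 -> 0
    RT 90: heading 0 -> 270
  ]
  -- iteration 2/4 --
  RT 180: heading 270 -> 90
  LT 90: heading 90 -> 180
  FD 10: (0,-10) -> (-10,-10) [heading=180, draw]
  REPEAT 2 [
    -- iteration 1/2 --
    LT 270: heading 180 -> 90
    RT 90: heading 90 -> 0
    -- iteration 2/2 --
    LT 270: heading 0 -> 270
    RT 90: heading 270 -> 180
  ]
  -- iteration 3/4 --
  RT 180: heading 180 -> 0
  LT 90: heading 0 -> 90
  FD 10: (-10,-10) -> (-10,0) [heading=90, draw]
  REPEAT 2 [
    -- iteration 1/2 --
    LT 270: heading 90 -> 0
    RT 90: heading 0 -> 270
    -- iteration 2/2 --
    LT 270: heading 270 -> 180
    RT 90: heading 180 -> 90
  ]
  -- iteration 4/4 --
  RT 180: heading 90 -> 270
  LT 90: heading 270 -> 0
  FD 10: (-10,0) -> (0,0) [heading=0, draw]
  REPEAT 2 [
    -- iteration 1/2 --
    LT 270: heading 0 -> 270
    RT 90: heading 270 -> 180
    -- iteration 2/2 --
    LT 270: heading 180 -> 90
    RT 90: heading 90 -> 0
  ]
]
Final: pos=(0,0), heading=0, 4 segment(s) drawn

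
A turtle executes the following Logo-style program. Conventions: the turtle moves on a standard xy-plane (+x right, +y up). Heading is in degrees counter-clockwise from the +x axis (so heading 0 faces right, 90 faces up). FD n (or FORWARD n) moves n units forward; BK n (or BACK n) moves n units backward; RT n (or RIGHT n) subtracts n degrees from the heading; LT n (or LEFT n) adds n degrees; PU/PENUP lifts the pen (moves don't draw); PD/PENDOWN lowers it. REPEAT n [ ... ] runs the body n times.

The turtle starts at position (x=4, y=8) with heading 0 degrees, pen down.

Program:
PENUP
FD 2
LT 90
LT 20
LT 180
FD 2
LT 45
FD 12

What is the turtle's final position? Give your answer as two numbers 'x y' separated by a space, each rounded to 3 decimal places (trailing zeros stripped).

Answer: 17.56 1.049

Derivation:
Executing turtle program step by step:
Start: pos=(4,8), heading=0, pen down
PU: pen up
FD 2: (4,8) -> (6,8) [heading=0, move]
LT 90: heading 0 -> 90
LT 20: heading 90 -> 110
LT 180: heading 110 -> 290
FD 2: (6,8) -> (6.684,6.121) [heading=290, move]
LT 45: heading 290 -> 335
FD 12: (6.684,6.121) -> (17.56,1.049) [heading=335, move]
Final: pos=(17.56,1.049), heading=335, 0 segment(s) drawn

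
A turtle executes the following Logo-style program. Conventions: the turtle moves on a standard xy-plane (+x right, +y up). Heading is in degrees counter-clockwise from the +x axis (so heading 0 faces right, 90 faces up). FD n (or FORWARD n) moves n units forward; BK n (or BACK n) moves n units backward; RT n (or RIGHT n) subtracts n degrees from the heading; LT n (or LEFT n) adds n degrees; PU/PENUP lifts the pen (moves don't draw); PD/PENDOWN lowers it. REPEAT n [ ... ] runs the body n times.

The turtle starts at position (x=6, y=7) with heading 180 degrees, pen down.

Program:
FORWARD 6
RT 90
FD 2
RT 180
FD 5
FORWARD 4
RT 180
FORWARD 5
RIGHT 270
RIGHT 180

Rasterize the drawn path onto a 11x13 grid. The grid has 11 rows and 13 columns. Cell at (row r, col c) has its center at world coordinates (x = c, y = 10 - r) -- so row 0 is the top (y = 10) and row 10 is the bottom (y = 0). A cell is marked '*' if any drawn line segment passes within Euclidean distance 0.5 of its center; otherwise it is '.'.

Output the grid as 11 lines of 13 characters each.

Segment 0: (6,7) -> (0,7)
Segment 1: (0,7) -> (0,9)
Segment 2: (0,9) -> (0,4)
Segment 3: (0,4) -> (0,0)
Segment 4: (0,0) -> (-0,5)

Answer: .............
*............
*............
*******......
*............
*............
*............
*............
*............
*............
*............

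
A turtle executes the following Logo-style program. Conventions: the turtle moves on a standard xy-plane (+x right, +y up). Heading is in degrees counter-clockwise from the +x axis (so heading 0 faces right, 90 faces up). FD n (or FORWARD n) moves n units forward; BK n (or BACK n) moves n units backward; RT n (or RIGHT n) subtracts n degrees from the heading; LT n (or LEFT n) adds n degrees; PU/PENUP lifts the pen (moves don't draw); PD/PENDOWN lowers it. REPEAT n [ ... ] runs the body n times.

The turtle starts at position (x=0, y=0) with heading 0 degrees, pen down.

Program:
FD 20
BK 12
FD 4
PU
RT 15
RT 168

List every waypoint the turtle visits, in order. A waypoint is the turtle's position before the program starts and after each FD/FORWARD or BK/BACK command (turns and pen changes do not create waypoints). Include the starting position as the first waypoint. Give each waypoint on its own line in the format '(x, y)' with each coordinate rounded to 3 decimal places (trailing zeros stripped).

Executing turtle program step by step:
Start: pos=(0,0), heading=0, pen down
FD 20: (0,0) -> (20,0) [heading=0, draw]
BK 12: (20,0) -> (8,0) [heading=0, draw]
FD 4: (8,0) -> (12,0) [heading=0, draw]
PU: pen up
RT 15: heading 0 -> 345
RT 168: heading 345 -> 177
Final: pos=(12,0), heading=177, 3 segment(s) drawn
Waypoints (4 total):
(0, 0)
(20, 0)
(8, 0)
(12, 0)

Answer: (0, 0)
(20, 0)
(8, 0)
(12, 0)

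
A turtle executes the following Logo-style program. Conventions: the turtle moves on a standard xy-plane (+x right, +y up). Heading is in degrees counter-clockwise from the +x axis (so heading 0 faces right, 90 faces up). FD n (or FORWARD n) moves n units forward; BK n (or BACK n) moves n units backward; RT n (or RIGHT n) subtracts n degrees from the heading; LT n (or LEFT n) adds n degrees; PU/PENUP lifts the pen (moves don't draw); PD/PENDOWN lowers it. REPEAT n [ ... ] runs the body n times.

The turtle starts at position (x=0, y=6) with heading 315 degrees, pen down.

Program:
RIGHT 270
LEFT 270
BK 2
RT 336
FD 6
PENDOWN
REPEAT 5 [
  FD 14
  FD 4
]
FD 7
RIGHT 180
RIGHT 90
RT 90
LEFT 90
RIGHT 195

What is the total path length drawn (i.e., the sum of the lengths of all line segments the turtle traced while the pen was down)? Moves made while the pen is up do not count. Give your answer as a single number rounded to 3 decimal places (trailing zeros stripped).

Answer: 105

Derivation:
Executing turtle program step by step:
Start: pos=(0,6), heading=315, pen down
RT 270: heading 315 -> 45
LT 270: heading 45 -> 315
BK 2: (0,6) -> (-1.414,7.414) [heading=315, draw]
RT 336: heading 315 -> 339
FD 6: (-1.414,7.414) -> (4.187,5.264) [heading=339, draw]
PD: pen down
REPEAT 5 [
  -- iteration 1/5 --
  FD 14: (4.187,5.264) -> (17.257,0.247) [heading=339, draw]
  FD 4: (17.257,0.247) -> (20.992,-1.187) [heading=339, draw]
  -- iteration 2/5 --
  FD 14: (20.992,-1.187) -> (34.062,-6.204) [heading=339, draw]
  FD 4: (34.062,-6.204) -> (37.796,-7.637) [heading=339, draw]
  -- iteration 3/5 --
  FD 14: (37.796,-7.637) -> (50.866,-12.654) [heading=339, draw]
  FD 4: (50.866,-12.654) -> (54.601,-14.088) [heading=339, draw]
  -- iteration 4/5 --
  FD 14: (54.601,-14.088) -> (67.671,-19.105) [heading=339, draw]
  FD 4: (67.671,-19.105) -> (71.405,-20.538) [heading=339, draw]
  -- iteration 5/5 --
  FD 14: (71.405,-20.538) -> (84.475,-25.556) [heading=339, draw]
  FD 4: (84.475,-25.556) -> (88.21,-26.989) [heading=339, draw]
]
FD 7: (88.21,-26.989) -> (94.745,-29.498) [heading=339, draw]
RT 180: heading 339 -> 159
RT 90: heading 159 -> 69
RT 90: heading 69 -> 339
LT 90: heading 339 -> 69
RT 195: heading 69 -> 234
Final: pos=(94.745,-29.498), heading=234, 13 segment(s) drawn

Segment lengths:
  seg 1: (0,6) -> (-1.414,7.414), length = 2
  seg 2: (-1.414,7.414) -> (4.187,5.264), length = 6
  seg 3: (4.187,5.264) -> (17.257,0.247), length = 14
  seg 4: (17.257,0.247) -> (20.992,-1.187), length = 4
  seg 5: (20.992,-1.187) -> (34.062,-6.204), length = 14
  seg 6: (34.062,-6.204) -> (37.796,-7.637), length = 4
  seg 7: (37.796,-7.637) -> (50.866,-12.654), length = 14
  seg 8: (50.866,-12.654) -> (54.601,-14.088), length = 4
  seg 9: (54.601,-14.088) -> (67.671,-19.105), length = 14
  seg 10: (67.671,-19.105) -> (71.405,-20.538), length = 4
  seg 11: (71.405,-20.538) -> (84.475,-25.556), length = 14
  seg 12: (84.475,-25.556) -> (88.21,-26.989), length = 4
  seg 13: (88.21,-26.989) -> (94.745,-29.498), length = 7
Total = 105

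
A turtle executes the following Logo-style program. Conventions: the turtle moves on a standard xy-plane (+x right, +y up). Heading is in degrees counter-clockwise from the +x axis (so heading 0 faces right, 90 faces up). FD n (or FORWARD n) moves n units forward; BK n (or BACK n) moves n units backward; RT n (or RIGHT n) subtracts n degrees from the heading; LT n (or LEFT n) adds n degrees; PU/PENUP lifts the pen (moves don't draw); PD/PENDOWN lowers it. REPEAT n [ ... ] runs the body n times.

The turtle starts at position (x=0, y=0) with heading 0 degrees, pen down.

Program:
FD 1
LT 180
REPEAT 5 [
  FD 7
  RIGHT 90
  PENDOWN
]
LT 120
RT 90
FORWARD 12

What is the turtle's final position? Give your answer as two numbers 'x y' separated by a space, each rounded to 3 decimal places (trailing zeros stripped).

Answer: -12 10.392

Derivation:
Executing turtle program step by step:
Start: pos=(0,0), heading=0, pen down
FD 1: (0,0) -> (1,0) [heading=0, draw]
LT 180: heading 0 -> 180
REPEAT 5 [
  -- iteration 1/5 --
  FD 7: (1,0) -> (-6,0) [heading=180, draw]
  RT 90: heading 180 -> 90
  PD: pen down
  -- iteration 2/5 --
  FD 7: (-6,0) -> (-6,7) [heading=90, draw]
  RT 90: heading 90 -> 0
  PD: pen down
  -- iteration 3/5 --
  FD 7: (-6,7) -> (1,7) [heading=0, draw]
  RT 90: heading 0 -> 270
  PD: pen down
  -- iteration 4/5 --
  FD 7: (1,7) -> (1,0) [heading=270, draw]
  RT 90: heading 270 -> 180
  PD: pen down
  -- iteration 5/5 --
  FD 7: (1,0) -> (-6,0) [heading=180, draw]
  RT 90: heading 180 -> 90
  PD: pen down
]
LT 120: heading 90 -> 210
RT 90: heading 210 -> 120
FD 12: (-6,0) -> (-12,10.392) [heading=120, draw]
Final: pos=(-12,10.392), heading=120, 7 segment(s) drawn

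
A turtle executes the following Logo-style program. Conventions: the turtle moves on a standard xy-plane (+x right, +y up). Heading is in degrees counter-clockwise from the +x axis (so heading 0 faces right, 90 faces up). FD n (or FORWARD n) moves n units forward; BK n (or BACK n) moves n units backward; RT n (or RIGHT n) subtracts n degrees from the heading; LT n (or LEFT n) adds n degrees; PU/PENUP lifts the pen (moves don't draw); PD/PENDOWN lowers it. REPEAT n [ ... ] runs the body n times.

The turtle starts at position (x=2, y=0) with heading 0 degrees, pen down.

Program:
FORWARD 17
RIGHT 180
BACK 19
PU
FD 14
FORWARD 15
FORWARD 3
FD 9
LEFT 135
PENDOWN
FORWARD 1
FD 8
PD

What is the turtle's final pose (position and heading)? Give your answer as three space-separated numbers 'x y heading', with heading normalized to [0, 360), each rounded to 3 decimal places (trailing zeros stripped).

Answer: 3.364 -6.364 315

Derivation:
Executing turtle program step by step:
Start: pos=(2,0), heading=0, pen down
FD 17: (2,0) -> (19,0) [heading=0, draw]
RT 180: heading 0 -> 180
BK 19: (19,0) -> (38,0) [heading=180, draw]
PU: pen up
FD 14: (38,0) -> (24,0) [heading=180, move]
FD 15: (24,0) -> (9,0) [heading=180, move]
FD 3: (9,0) -> (6,0) [heading=180, move]
FD 9: (6,0) -> (-3,0) [heading=180, move]
LT 135: heading 180 -> 315
PD: pen down
FD 1: (-3,0) -> (-2.293,-0.707) [heading=315, draw]
FD 8: (-2.293,-0.707) -> (3.364,-6.364) [heading=315, draw]
PD: pen down
Final: pos=(3.364,-6.364), heading=315, 4 segment(s) drawn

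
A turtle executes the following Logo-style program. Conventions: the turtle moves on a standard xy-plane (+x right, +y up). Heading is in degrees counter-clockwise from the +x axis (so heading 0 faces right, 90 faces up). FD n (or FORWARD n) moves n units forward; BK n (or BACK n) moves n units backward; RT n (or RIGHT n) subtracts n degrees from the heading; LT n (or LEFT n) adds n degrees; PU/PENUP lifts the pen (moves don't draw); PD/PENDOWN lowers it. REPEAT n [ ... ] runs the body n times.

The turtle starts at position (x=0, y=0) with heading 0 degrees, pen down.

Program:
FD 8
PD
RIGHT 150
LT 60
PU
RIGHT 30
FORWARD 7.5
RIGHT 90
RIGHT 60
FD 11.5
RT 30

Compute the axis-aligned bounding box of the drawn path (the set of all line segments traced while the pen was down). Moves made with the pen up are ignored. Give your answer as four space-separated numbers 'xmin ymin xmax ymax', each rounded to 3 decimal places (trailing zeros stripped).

Executing turtle program step by step:
Start: pos=(0,0), heading=0, pen down
FD 8: (0,0) -> (8,0) [heading=0, draw]
PD: pen down
RT 150: heading 0 -> 210
LT 60: heading 210 -> 270
PU: pen up
RT 30: heading 270 -> 240
FD 7.5: (8,0) -> (4.25,-6.495) [heading=240, move]
RT 90: heading 240 -> 150
RT 60: heading 150 -> 90
FD 11.5: (4.25,-6.495) -> (4.25,5.005) [heading=90, move]
RT 30: heading 90 -> 60
Final: pos=(4.25,5.005), heading=60, 1 segment(s) drawn

Segment endpoints: x in {0, 8}, y in {0}
xmin=0, ymin=0, xmax=8, ymax=0

Answer: 0 0 8 0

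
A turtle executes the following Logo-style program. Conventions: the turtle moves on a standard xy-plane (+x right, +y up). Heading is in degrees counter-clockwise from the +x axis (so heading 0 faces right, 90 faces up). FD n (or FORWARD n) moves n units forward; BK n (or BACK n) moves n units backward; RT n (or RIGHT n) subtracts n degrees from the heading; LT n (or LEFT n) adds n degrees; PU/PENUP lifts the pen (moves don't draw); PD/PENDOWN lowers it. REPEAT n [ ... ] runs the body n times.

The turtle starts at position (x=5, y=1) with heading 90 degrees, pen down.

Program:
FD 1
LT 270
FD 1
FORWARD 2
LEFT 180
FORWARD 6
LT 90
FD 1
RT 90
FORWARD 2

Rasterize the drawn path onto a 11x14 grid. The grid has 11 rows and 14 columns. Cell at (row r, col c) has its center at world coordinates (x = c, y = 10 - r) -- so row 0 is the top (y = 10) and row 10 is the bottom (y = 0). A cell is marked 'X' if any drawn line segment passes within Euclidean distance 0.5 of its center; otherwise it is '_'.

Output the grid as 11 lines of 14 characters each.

Segment 0: (5,1) -> (5,2)
Segment 1: (5,2) -> (6,2)
Segment 2: (6,2) -> (8,2)
Segment 3: (8,2) -> (2,2)
Segment 4: (2,2) -> (2,1)
Segment 5: (2,1) -> (-0,1)

Answer: ______________
______________
______________
______________
______________
______________
______________
______________
__XXXXXXX_____
XXX__X________
______________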